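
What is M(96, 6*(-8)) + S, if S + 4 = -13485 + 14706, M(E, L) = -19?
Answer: 1198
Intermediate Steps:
S = 1217 (S = -4 + (-13485 + 14706) = -4 + 1221 = 1217)
M(96, 6*(-8)) + S = -19 + 1217 = 1198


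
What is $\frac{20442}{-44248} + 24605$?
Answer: $\frac{544350799}{22124} \approx 24605.0$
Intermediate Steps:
$\frac{20442}{-44248} + 24605 = 20442 \left(- \frac{1}{44248}\right) + 24605 = - \frac{10221}{22124} + 24605 = \frac{544350799}{22124}$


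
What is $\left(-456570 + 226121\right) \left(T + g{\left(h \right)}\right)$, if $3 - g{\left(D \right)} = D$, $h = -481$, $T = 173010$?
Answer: $-39981518806$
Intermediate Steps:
$g{\left(D \right)} = 3 - D$
$\left(-456570 + 226121\right) \left(T + g{\left(h \right)}\right) = \left(-456570 + 226121\right) \left(173010 + \left(3 - -481\right)\right) = - 230449 \left(173010 + \left(3 + 481\right)\right) = - 230449 \left(173010 + 484\right) = \left(-230449\right) 173494 = -39981518806$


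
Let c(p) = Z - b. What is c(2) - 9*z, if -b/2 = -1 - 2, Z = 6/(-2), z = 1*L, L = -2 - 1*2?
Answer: 27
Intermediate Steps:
L = -4 (L = -2 - 2 = -4)
z = -4 (z = 1*(-4) = -4)
Z = -3 (Z = 6*(-1/2) = -3)
b = 6 (b = -2*(-1 - 2) = -2*(-3) = 6)
c(p) = -9 (c(p) = -3 - 1*6 = -3 - 6 = -9)
c(2) - 9*z = -9 - 9*(-4) = -9 + 36 = 27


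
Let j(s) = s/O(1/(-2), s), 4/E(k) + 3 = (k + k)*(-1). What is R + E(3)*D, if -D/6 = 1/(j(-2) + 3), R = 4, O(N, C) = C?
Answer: 14/3 ≈ 4.6667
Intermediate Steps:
E(k) = 4/(-3 - 2*k) (E(k) = 4/(-3 + (k + k)*(-1)) = 4/(-3 + (2*k)*(-1)) = 4/(-3 - 2*k))
j(s) = 1 (j(s) = s/s = 1)
D = -3/2 (D = -6/(1 + 3) = -6/4 = -6*1/4 = -3/2 ≈ -1.5000)
R + E(3)*D = 4 - 4/(3 + 2*3)*(-3/2) = 4 - 4/(3 + 6)*(-3/2) = 4 - 4/9*(-3/2) = 4 + 2/3 = 14/3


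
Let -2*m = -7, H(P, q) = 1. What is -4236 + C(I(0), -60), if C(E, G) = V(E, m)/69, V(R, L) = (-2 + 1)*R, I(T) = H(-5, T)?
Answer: -292285/69 ≈ -4236.0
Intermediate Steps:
I(T) = 1
m = 7/2 (m = -½*(-7) = 7/2 ≈ 3.5000)
V(R, L) = -R
C(E, G) = -E/69
-4236 + C(I(0), -60) = -4236 - 1/69*1 = -4236 - 1/69 = -292285/69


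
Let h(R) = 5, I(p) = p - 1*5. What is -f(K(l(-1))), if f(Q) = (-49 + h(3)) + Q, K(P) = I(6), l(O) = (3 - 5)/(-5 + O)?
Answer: 43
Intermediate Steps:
I(p) = -5 + p (I(p) = p - 5 = -5 + p)
l(O) = -2/(-5 + O)
K(P) = 1 (K(P) = -5 + 6 = 1)
f(Q) = -44 + Q (f(Q) = (-49 + 5) + Q = -44 + Q)
-f(K(l(-1))) = -(-44 + 1) = -1*(-43) = 43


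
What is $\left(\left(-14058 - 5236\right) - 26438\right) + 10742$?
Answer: $-34990$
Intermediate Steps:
$\left(\left(-14058 - 5236\right) - 26438\right) + 10742 = \left(-19294 - 26438\right) + 10742 = -45732 + 10742 = -34990$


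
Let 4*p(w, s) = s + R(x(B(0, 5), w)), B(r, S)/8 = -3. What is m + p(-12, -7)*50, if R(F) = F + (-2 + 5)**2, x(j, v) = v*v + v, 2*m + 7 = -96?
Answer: 3247/2 ≈ 1623.5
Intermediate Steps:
m = -103/2 (m = -7/2 + (1/2)*(-96) = -7/2 - 48 = -103/2 ≈ -51.500)
B(r, S) = -24 (B(r, S) = 8*(-3) = -24)
x(j, v) = v + v**2 (x(j, v) = v**2 + v = v + v**2)
R(F) = 9 + F (R(F) = F + 3**2 = F + 9 = 9 + F)
p(w, s) = 9/4 + s/4 + w*(1 + w)/4 (p(w, s) = (s + (9 + w*(1 + w)))/4 = (9 + s + w*(1 + w))/4 = 9/4 + s/4 + w*(1 + w)/4)
m + p(-12, -7)*50 = -103/2 + (9/4 + (1/4)*(-7) + (1/4)*(-12)*(1 - 12))*50 = -103/2 + (9/4 - 7/4 + (1/4)*(-12)*(-11))*50 = -103/2 + (9/4 - 7/4 + 33)*50 = -103/2 + (67/2)*50 = -103/2 + 1675 = 3247/2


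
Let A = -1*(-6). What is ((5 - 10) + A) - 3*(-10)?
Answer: 31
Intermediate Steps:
A = 6
((5 - 10) + A) - 3*(-10) = ((5 - 10) + 6) - 3*(-10) = (-5 + 6) + 30 = 1 + 30 = 31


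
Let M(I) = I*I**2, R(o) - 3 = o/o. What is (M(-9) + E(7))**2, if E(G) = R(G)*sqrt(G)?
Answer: 531553 - 5832*sqrt(7) ≈ 5.1612e+5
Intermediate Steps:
R(o) = 4 (R(o) = 3 + o/o = 3 + 1 = 4)
M(I) = I**3
E(G) = 4*sqrt(G)
(M(-9) + E(7))**2 = ((-9)**3 + 4*sqrt(7))**2 = (-729 + 4*sqrt(7))**2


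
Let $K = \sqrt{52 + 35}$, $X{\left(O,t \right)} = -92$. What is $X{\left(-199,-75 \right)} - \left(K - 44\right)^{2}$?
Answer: $-2115 + 88 \sqrt{87} \approx -1294.2$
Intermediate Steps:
$K = \sqrt{87} \approx 9.3274$
$X{\left(-199,-75 \right)} - \left(K - 44\right)^{2} = -92 - \left(\sqrt{87} - 44\right)^{2} = -92 - \left(-44 + \sqrt{87}\right)^{2}$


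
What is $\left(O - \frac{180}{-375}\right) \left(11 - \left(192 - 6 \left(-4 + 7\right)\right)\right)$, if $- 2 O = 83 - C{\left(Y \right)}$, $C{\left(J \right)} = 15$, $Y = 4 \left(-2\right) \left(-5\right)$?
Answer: $\frac{136594}{25} \approx 5463.8$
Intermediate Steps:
$Y = 40$ ($Y = \left(-8\right) \left(-5\right) = 40$)
$O = -34$ ($O = - \frac{83 - 15}{2} = \left(- \frac{1}{2}\right) 68 = -34$)
$\left(O - \frac{180}{-375}\right) \left(11 - \left(192 - 6 \left(-4 + 7\right)\right)\right) = \left(-34 - \frac{180}{-375}\right) \left(11 - \left(192 - 6 \left(-4 + 7\right)\right)\right) = \left(-34 - - \frac{12}{25}\right) \left(11 - \left(192 - 18\right)\right) = \left(-34 + \frac{12}{25}\right) \left(11 - 174\right) = - \frac{838 \left(11 + \left(-192 + 18\right)\right)}{25} = - \frac{838 \left(11 - 174\right)}{25} = \left(- \frac{838}{25}\right) \left(-163\right) = \frac{136594}{25}$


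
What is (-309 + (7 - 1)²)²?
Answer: 74529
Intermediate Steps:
(-309 + (7 - 1)²)² = (-309 + 6²)² = (-309 + 36)² = (-273)² = 74529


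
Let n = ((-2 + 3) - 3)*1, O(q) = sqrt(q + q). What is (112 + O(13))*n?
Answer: -224 - 2*sqrt(26) ≈ -234.20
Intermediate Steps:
O(q) = sqrt(2)*sqrt(q) (O(q) = sqrt(2*q) = sqrt(2)*sqrt(q))
n = -2 (n = (1 - 3)*1 = -2*1 = -2)
(112 + O(13))*n = (112 + sqrt(2)*sqrt(13))*(-2) = (112 + sqrt(26))*(-2) = -224 - 2*sqrt(26)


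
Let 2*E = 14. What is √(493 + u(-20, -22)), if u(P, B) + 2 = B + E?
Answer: 2*√119 ≈ 21.817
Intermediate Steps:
E = 7 (E = (½)*14 = 7)
u(P, B) = 5 + B (u(P, B) = -2 + (B + 7) = -2 + (7 + B) = 5 + B)
√(493 + u(-20, -22)) = √(493 + (5 - 22)) = √(493 - 17) = √476 = 2*√119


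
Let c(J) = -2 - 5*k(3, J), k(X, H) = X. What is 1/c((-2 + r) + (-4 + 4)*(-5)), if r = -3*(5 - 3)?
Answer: -1/17 ≈ -0.058824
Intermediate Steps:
r = -6 (r = -3*2 = -6)
c(J) = -17 (c(J) = -2 - 5*3 = -2 - 15 = -17)
1/c((-2 + r) + (-4 + 4)*(-5)) = 1/(-17) = -1/17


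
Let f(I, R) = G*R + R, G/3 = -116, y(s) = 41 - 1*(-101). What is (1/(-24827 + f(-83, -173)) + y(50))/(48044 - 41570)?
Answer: 1666323/75970232 ≈ 0.021934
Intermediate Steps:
y(s) = 142 (y(s) = 41 + 101 = 142)
G = -348 (G = 3*(-116) = -348)
f(I, R) = -347*R (f(I, R) = -348*R + R = -347*R)
(1/(-24827 + f(-83, -173)) + y(50))/(48044 - 41570) = (1/(-24827 - 347*(-173)) + 142)/(48044 - 41570) = (1/(-24827 + 60031) + 142)/6474 = (1/35204 + 142)*(1/6474) = (4998969/35204)*(1/6474) = 1666323/75970232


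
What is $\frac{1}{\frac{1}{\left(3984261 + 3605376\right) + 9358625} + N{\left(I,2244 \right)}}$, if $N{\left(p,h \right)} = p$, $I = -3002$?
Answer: $- \frac{16948262}{50878682523} \approx -0.00033311$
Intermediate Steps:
$\frac{1}{\frac{1}{\left(3984261 + 3605376\right) + 9358625} + N{\left(I,2244 \right)}} = \frac{1}{\frac{1}{\left(3984261 + 3605376\right) + 9358625} - 3002} = \frac{1}{\frac{1}{7589637 + 9358625} - 3002} = \frac{1}{\frac{1}{16948262} - 3002} = \frac{1}{- \frac{50878682523}{16948262}} = - \frac{16948262}{50878682523}$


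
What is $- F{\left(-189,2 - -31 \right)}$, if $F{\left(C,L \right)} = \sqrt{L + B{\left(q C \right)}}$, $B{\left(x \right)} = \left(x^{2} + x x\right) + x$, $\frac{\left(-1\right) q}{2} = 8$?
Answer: $- \sqrt{18292209} \approx -4276.9$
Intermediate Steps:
$q = -16$ ($q = \left(-2\right) 8 = -16$)
$B{\left(x \right)} = x + 2 x^{2}$ ($B{\left(x \right)} = \left(x^{2} + x^{2}\right) + x = 2 x^{2} + x = x + 2 x^{2}$)
$F{\left(C,L \right)} = \sqrt{L - 16 C \left(1 - 32 C\right)}$ ($F{\left(C,L \right)} = \sqrt{L + - 16 C \left(1 + 2 \left(- 16 C\right)\right)} = \sqrt{L + - 16 C \left(1 - 32 C\right)} = \sqrt{L - 16 C \left(1 - 32 C\right)}$)
$- F{\left(-189,2 - -31 \right)} = - \sqrt{\left(2 - -31\right) - - 3024 \left(1 - -6048\right)} = - \sqrt{\left(2 + 31\right) - - 3024 \left(1 + 6048\right)} = - \sqrt{33 - \left(-3024\right) 6049} = - \sqrt{33 + 18292176} = - \sqrt{18292209}$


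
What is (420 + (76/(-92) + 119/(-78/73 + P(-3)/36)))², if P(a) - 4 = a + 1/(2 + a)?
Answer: 304921526809/3218436 ≈ 94742.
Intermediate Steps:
P(a) = 4 + a + 1/(2 + a) (P(a) = 4 + (a + 1/(2 + a)) = 4 + a + 1/(2 + a))
(420 + (76/(-92) + 119/(-78/73 + P(-3)/36)))² = (420 + (76/(-92) + 119/(-78/73 + ((9 + (-3)² + 6*(-3))/(2 - 3))/36)))² = (420 + (76*(-1/92) + 119/(-78*1/73 + ((9 + 9 - 18)/(-1))*(1/36))))² = (420 + (-19/23 + 119/(-78/73 - 1*0*(1/36))))² = (420 + (-19/23 + 119/(-78/73 + 0*(1/36))))² = (420 + (-19/23 + 119/(-78/73 + 0)))² = (420 + (-19/23 + 119/(-78/73)))² = (420 + (-19/23 + 119*(-73/78)))² = (420 + (-19/23 - 8687/78))² = (420 - 201283/1794)² = (552197/1794)² = 304921526809/3218436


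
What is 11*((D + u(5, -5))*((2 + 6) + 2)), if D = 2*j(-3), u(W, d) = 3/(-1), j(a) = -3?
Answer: -990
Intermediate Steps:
u(W, d) = -3 (u(W, d) = 3*(-1) = -3)
D = -6 (D = 2*(-3) = -6)
11*((D + u(5, -5))*((2 + 6) + 2)) = 11*((-6 - 3)*((2 + 6) + 2)) = 11*(-9*(8 + 2)) = 11*(-9*10) = 11*(-90) = -990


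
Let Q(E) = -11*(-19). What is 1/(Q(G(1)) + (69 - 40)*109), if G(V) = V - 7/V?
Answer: 1/3370 ≈ 0.00029674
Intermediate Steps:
Q(E) = 209
1/(Q(G(1)) + (69 - 40)*109) = 1/(209 + (69 - 40)*109) = 1/(209 + 29*109) = 1/(209 + 3161) = 1/3370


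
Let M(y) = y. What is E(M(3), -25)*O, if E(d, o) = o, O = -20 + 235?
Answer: -5375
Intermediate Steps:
O = 215
E(M(3), -25)*O = -25*215 = -5375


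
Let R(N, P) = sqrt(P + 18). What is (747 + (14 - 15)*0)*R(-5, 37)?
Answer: 747*sqrt(55) ≈ 5539.9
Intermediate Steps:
R(N, P) = sqrt(18 + P)
(747 + (14 - 15)*0)*R(-5, 37) = (747 + (14 - 15)*0)*sqrt(18 + 37) = (747 - 1*0)*sqrt(55) = (747 + 0)*sqrt(55) = 747*sqrt(55)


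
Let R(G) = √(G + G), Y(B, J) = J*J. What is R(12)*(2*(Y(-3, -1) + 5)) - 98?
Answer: -98 + 24*√6 ≈ -39.212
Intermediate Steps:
Y(B, J) = J²
R(G) = √2*√G (R(G) = √(2*G) = √2*√G)
R(12)*(2*(Y(-3, -1) + 5)) - 98 = (√2*√12)*(2*((-1)² + 5)) - 98 = (√2*(2*√3))*(2*(1 + 5)) - 98 = (2*√6)*(2*6) - 98 = (2*√6)*12 - 98 = 24*√6 - 98 = -98 + 24*√6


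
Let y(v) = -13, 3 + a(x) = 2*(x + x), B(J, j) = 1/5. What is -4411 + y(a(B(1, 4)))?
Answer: -4424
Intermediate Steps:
B(J, j) = ⅕
a(x) = -3 + 4*x (a(x) = -3 + 2*(x + x) = -3 + 2*(2*x) = -3 + 4*x)
-4411 + y(a(B(1, 4))) = -4411 - 13 = -4424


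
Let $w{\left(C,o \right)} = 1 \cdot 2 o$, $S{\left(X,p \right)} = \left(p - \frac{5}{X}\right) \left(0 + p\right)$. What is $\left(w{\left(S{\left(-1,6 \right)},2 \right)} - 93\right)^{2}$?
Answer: $7921$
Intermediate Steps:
$S{\left(X,p \right)} = p \left(p - \frac{5}{X}\right)$ ($S{\left(X,p \right)} = \left(p - \frac{5}{X}\right) p = p \left(p - \frac{5}{X}\right)$)
$w{\left(C,o \right)} = 2 o$
$\left(w{\left(S{\left(-1,6 \right)},2 \right)} - 93\right)^{2} = \left(2 \cdot 2 - 93\right)^{2} = \left(4 - 93\right)^{2} = \left(-89\right)^{2} = 7921$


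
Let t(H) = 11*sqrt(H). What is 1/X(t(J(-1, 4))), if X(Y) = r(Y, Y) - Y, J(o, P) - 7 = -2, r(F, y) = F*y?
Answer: 1/604 + sqrt(5)/33220 ≈ 0.0017229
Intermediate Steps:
J(o, P) = 5 (J(o, P) = 7 - 2 = 5)
X(Y) = Y**2 - Y (X(Y) = Y*Y - Y = Y**2 - Y)
1/X(t(J(-1, 4))) = 1/((11*sqrt(5))*(-1 + 11*sqrt(5))) = 1/(11*sqrt(5)*(-1 + 11*sqrt(5))) = sqrt(5)/(55*(-1 + 11*sqrt(5)))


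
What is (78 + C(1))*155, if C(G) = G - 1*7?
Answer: 11160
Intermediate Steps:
C(G) = -7 + G (C(G) = G - 7 = -7 + G)
(78 + C(1))*155 = (78 + (-7 + 1))*155 = (78 - 6)*155 = 72*155 = 11160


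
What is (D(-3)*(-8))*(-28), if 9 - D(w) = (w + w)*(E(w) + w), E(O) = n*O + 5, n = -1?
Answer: 8736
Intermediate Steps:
E(O) = 5 - O (E(O) = -O + 5 = 5 - O)
D(w) = 9 - 10*w (D(w) = 9 - (w + w)*((5 - w) + w) = 9 - 2*w*5 = 9 - 10*w)
(D(-3)*(-8))*(-28) = ((9 - 10*(-3))*(-8))*(-28) = ((9 + 30)*(-8))*(-28) = (39*(-8))*(-28) = -312*(-28) = 8736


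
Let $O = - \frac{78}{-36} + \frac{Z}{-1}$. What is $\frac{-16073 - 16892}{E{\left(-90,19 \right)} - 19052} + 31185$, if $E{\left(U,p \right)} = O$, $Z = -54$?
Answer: $\frac{710901633}{22795} \approx 31187.0$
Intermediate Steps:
$O = \frac{337}{6}$ ($O = - \frac{78}{-36} - \frac{54}{-1} = \left(-78\right) \left(- \frac{1}{36}\right) - -54 = \frac{13}{6} + 54 = \frac{337}{6} \approx 56.167$)
$E{\left(U,p \right)} = \frac{337}{6}$
$\frac{-16073 - 16892}{E{\left(-90,19 \right)} - 19052} + 31185 = \frac{-16073 - 16892}{\frac{337}{6} - 19052} + 31185 = - \frac{32965}{- \frac{113975}{6}} + 31185 = \left(-32965\right) \left(- \frac{6}{113975}\right) + 31185 = \frac{39558}{22795} + 31185 = \frac{710901633}{22795}$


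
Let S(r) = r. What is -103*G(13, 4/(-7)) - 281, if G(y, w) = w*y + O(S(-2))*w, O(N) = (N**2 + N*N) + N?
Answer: 5861/7 ≈ 837.29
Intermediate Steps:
O(N) = N + 2*N**2 (O(N) = (N**2 + N**2) + N = 2*N**2 + N = N + 2*N**2)
G(y, w) = 6*w + w*y (G(y, w) = w*y + (-2*(1 + 2*(-2)))*w = w*y + (-2*(1 - 4))*w = w*y + (-2*(-3))*w = w*y + 6*w = 6*w + w*y)
-103*G(13, 4/(-7)) - 281 = -103*4/(-7)*(6 + 13) - 281 = -103*4*(-1/7)*19 - 281 = -(-412)*19/7 - 281 = -103*(-76/7) - 281 = 7828/7 - 281 = 5861/7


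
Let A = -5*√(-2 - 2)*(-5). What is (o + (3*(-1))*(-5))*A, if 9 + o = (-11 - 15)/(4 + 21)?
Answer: 248*I ≈ 248.0*I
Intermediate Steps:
o = -251/25 (o = -9 + (-11 - 15)/(4 + 21) = -9 - 26/25 = -251/25 ≈ -10.040)
A = 50*I (A = -10*I*(-5) = 50*I ≈ 50.0*I)
(o + (3*(-1))*(-5))*A = (-251/25 + (3*(-1))*(-5))*(50*I) = (-251/25 - 3*(-5))*(50*I) = (-251/25 + 15)*(50*I) = 124*(50*I)/25 = 248*I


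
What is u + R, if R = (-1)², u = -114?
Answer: -113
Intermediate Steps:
R = 1
u + R = -114 + 1 = -113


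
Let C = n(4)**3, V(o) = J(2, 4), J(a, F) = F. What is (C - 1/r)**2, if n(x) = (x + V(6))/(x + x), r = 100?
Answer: 9801/10000 ≈ 0.98010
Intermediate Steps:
V(o) = 4
n(x) = (4 + x)/(2*x) (n(x) = (x + 4)/(x + x) = (4 + x)/((2*x)) = (4 + x)*(1/(2*x)) = (4 + x)/(2*x))
C = 1 (C = ((1/2)*(4 + 4)/4)**3 = ((1/2)*(1/4)*8)**3 = 1**3 = 1)
(C - 1/r)**2 = (1 - 1/100)**2 = (99/100)**2 = 9801/10000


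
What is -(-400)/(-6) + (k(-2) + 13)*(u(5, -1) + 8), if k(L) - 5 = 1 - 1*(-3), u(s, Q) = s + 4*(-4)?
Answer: -398/3 ≈ -132.67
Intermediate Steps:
u(s, Q) = -16 + s (u(s, Q) = s - 16 = -16 + s)
k(L) = 9 (k(L) = 5 + (1 - 1*(-3)) = 5 + (1 + 3) = 5 + 4 = 9)
-(-400)/(-6) + (k(-2) + 13)*(u(5, -1) + 8) = -(-400)/(-6) + (9 + 13)*((-16 + 5) + 8) = -(-400)*(-1)/6 + 22*(-11 + 8) = -8*25/3 + 22*(-3) = -200/3 - 66 = -398/3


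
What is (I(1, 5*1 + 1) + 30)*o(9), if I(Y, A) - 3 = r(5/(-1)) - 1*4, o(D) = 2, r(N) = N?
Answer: 48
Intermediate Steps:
I(Y, A) = -6 (I(Y, A) = 3 + (5/(-1) - 1*4) = 3 + (5*(-1) - 4) = 3 + (-5 - 4) = 3 - 9 = -6)
(I(1, 5*1 + 1) + 30)*o(9) = (-6 + 30)*2 = 24*2 = 48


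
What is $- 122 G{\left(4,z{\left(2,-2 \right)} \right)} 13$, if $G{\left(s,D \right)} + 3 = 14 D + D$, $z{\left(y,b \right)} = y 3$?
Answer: $-137982$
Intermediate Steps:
$z{\left(y,b \right)} = 3 y$
$G{\left(s,D \right)} = -3 + 15 D$ ($G{\left(s,D \right)} = -3 + \left(14 D + D\right) = -3 + 15 D$)
$- 122 G{\left(4,z{\left(2,-2 \right)} \right)} 13 = - 122 \left(-3 + 15 \cdot 3 \cdot 2\right) 13 = - 122 \left(-3 + 15 \cdot 6\right) 13 = - 122 \left(-3 + 90\right) 13 = \left(-122\right) 87 \cdot 13 = \left(-10614\right) 13 = -137982$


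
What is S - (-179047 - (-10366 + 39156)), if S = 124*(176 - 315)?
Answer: 190601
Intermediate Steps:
S = -17236 (S = 124*(-139) = -17236)
S - (-179047 - (-10366 + 39156)) = -17236 - (-179047 - (-10366 + 39156)) = -17236 - (-179047 - 1*28790) = -17236 - (-179047 - 28790) = -17236 - 1*(-207837) = -17236 + 207837 = 190601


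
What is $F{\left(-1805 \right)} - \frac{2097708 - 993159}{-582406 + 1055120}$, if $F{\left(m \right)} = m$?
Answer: $- \frac{854353319}{472714} \approx -1807.3$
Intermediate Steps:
$F{\left(-1805 \right)} - \frac{2097708 - 993159}{-582406 + 1055120} = -1805 - \frac{2097708 - 993159}{-582406 + 1055120} = -1805 - \frac{1104549}{472714} = - \frac{854353319}{472714}$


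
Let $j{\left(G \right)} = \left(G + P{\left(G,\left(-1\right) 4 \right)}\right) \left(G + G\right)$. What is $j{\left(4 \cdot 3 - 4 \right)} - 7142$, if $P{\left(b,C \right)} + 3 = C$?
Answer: $-7126$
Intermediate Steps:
$P{\left(b,C \right)} = -3 + C$
$j{\left(G \right)} = 2 G \left(-7 + G\right)$ ($j{\left(G \right)} = \left(G - 7\right) \left(G + G\right) = \left(G - 7\right) 2 G = \left(-7 + G\right) 2 G = 2 G \left(-7 + G\right)$)
$j{\left(4 \cdot 3 - 4 \right)} - 7142 = 2 \left(4 \cdot 3 - 4\right) \left(-7 + \left(4 \cdot 3 - 4\right)\right) - 7142 = 2 \left(12 - 4\right) \left(-7 + \left(12 - 4\right)\right) - 7142 = 2 \cdot 8 \left(-7 + 8\right) - 7142 = 2 \cdot 8 \cdot 1 - 7142 = 16 - 7142 = -7126$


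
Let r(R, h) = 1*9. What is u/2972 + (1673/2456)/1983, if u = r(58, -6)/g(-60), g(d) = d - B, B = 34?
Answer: 13235951/42518482602 ≈ 0.00031130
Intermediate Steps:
r(R, h) = 9
g(d) = -34 + d (g(d) = d - 1*34 = d - 34 = -34 + d)
u = -9/94 (u = 9/(-34 - 60) = 9/(-94) = 9*(-1/94) = -9/94 ≈ -0.095745)
u/2972 + (1673/2456)/1983 = -9/94/2972 + (1673/2456)/1983 = -9/94*1/2972 + (1673*(1/2456))*(1/1983) = -9/279368 + (1673/2456)*(1/1983) = -9/279368 + 1673/4870248 = 13235951/42518482602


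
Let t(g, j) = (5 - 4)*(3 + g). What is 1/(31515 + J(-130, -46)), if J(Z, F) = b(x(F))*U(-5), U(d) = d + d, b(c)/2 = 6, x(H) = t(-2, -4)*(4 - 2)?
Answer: 1/31395 ≈ 3.1852e-5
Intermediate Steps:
t(g, j) = 3 + g (t(g, j) = 1*(3 + g) = 3 + g)
x(H) = 2 (x(H) = (3 - 2)*(4 - 2) = 1*2 = 2)
b(c) = 12 (b(c) = 2*6 = 12)
U(d) = 2*d
J(Z, F) = -120 (J(Z, F) = 12*(2*(-5)) = 12*(-10) = -120)
1/(31515 + J(-130, -46)) = 1/(31515 - 120) = 1/31395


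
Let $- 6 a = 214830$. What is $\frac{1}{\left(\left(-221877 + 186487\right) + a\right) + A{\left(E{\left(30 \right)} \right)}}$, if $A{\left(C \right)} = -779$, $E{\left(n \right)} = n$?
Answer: $- \frac{1}{71974} \approx -1.3894 \cdot 10^{-5}$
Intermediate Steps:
$a = -35805$ ($a = \left(- \frac{1}{6}\right) 214830 = -35805$)
$\frac{1}{\left(\left(-221877 + 186487\right) + a\right) + A{\left(E{\left(30 \right)} \right)}} = \frac{1}{\left(\left(-221877 + 186487\right) - 35805\right) - 779} = \frac{1}{\left(-35390 - 35805\right) - 779} = \frac{1}{-71195 - 779} = \frac{1}{-71974} = - \frac{1}{71974}$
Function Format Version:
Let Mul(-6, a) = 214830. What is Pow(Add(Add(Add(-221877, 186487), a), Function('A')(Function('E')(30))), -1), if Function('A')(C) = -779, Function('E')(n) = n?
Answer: Rational(-1, 71974) ≈ -1.3894e-5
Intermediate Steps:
a = -35805 (a = Mul(Rational(-1, 6), 214830) = -35805)
Pow(Add(Add(Add(-221877, 186487), a), Function('A')(Function('E')(30))), -1) = Pow(Add(Add(Add(-221877, 186487), -35805), -779), -1) = Pow(Add(Add(-35390, -35805), -779), -1) = Pow(Add(-71195, -779), -1) = Pow(-71974, -1) = Rational(-1, 71974)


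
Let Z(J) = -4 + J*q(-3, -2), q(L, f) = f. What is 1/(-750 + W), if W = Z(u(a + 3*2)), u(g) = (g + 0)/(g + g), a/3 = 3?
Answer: -1/755 ≈ -0.0013245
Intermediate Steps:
a = 9 (a = 3*3 = 9)
u(g) = 1/2 (u(g) = g/((2*g)) = g*(1/(2*g)) = 1/2)
Z(J) = -4 - 2*J (Z(J) = -4 + J*(-2) = -4 - 2*J)
W = -5 (W = -4 - 2*1/2 = -4 - 1 = -5)
1/(-750 + W) = 1/(-750 - 5) = 1/(-755) = -1/755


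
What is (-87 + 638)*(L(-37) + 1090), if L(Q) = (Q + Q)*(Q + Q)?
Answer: 3617866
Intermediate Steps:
L(Q) = 4*Q² (L(Q) = (2*Q)*(2*Q) = 4*Q²)
(-87 + 638)*(L(-37) + 1090) = (-87 + 638)*(4*(-37)² + 1090) = 551*(4*1369 + 1090) = 551*(5476 + 1090) = 551*6566 = 3617866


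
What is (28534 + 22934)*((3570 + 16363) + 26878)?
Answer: 2409268548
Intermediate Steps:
(28534 + 22934)*((3570 + 16363) + 26878) = 51468*(19933 + 26878) = 51468*46811 = 2409268548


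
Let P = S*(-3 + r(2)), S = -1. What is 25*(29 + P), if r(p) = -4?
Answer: 900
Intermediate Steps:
P = 7 (P = -(-3 - 4) = -1*(-7) = 7)
25*(29 + P) = 25*(29 + 7) = 25*36 = 900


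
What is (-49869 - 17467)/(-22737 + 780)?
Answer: 67336/21957 ≈ 3.0667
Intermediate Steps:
(-49869 - 17467)/(-22737 + 780) = -67336/(-21957) = -67336*(-1/21957) = 67336/21957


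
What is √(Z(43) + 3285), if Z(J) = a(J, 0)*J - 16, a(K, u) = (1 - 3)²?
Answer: √3441 ≈ 58.660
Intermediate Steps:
a(K, u) = 4 (a(K, u) = (-2)² = 4)
Z(J) = -16 + 4*J (Z(J) = 4*J - 16 = -16 + 4*J)
√(Z(43) + 3285) = √((-16 + 4*43) + 3285) = √((-16 + 172) + 3285) = √(156 + 3285) = √3441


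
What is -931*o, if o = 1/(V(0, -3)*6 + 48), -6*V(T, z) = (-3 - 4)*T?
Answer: -931/48 ≈ -19.396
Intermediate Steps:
V(T, z) = 7*T/6 (V(T, z) = -(-3 - 4)*T/6 = -(-7)*T/6 = 7*T/6)
o = 1/48 (o = 1/(((7/6)*0)*6 + 48) = 1/(0*6 + 48) = 1/(0 + 48) = 1/48 ≈ 0.020833)
-931*o = -931*1/48 = -931/48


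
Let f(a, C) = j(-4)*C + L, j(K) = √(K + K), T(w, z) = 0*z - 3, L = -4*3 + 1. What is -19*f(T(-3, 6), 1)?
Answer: 209 - 38*I*√2 ≈ 209.0 - 53.74*I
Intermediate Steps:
L = -11 (L = -12 + 1 = -11)
T(w, z) = -3 (T(w, z) = 0 - 3 = -3)
j(K) = √2*√K (j(K) = √(2*K) = √2*√K)
f(a, C) = -11 + 2*I*C*√2 (f(a, C) = (√2*√(-4))*C - 11 = (√2*(2*I))*C - 11 = (2*I*√2)*C - 11 = 2*I*C*√2 - 11 = -11 + 2*I*C*√2)
-19*f(T(-3, 6), 1) = -19*(-11 + 2*I*1*√2) = -19*(-11 + 2*I*√2) = 209 - 38*I*√2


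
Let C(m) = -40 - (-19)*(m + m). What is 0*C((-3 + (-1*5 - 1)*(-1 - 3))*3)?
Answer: 0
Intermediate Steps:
C(m) = -40 + 38*m (C(m) = -40 - (-19)*2*m = -40 - (-38)*m = -40 + 38*m)
0*C((-3 + (-1*5 - 1)*(-1 - 3))*3) = 0*(-40 + 38*((-3 + (-1*5 - 1)*(-1 - 3))*3)) = 0*(-40 + 38*((-3 + (-5 - 1)*(-4))*3)) = 0*(-40 + 38*((-3 - 6*(-4))*3)) = 0*(-40 + 38*((-3 + 24)*3)) = 0*(-40 + 38*(21*3)) = 0*(-40 + 38*63) = 0*(-40 + 2394) = 0*2354 = 0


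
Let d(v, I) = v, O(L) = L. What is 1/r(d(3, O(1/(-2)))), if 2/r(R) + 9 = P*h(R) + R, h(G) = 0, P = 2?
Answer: -3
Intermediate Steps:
r(R) = 2/(-9 + R) (r(R) = 2/(-9 + (2*0 + R)) = 2/(-9 + (0 + R)) = 2/(-9 + R))
1/r(d(3, O(1/(-2)))) = 1/(2/(-9 + 3)) = 1/(2/(-6)) = 1/(2*(-⅙)) = 1/(-⅓) = -3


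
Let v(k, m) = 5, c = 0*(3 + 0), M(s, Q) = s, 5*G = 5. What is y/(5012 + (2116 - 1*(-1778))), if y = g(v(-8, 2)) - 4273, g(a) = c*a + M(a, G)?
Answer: -2134/4453 ≈ -0.47923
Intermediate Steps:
G = 1 (G = (1/5)*5 = 1)
c = 0 (c = 0*3 = 0)
g(a) = a (g(a) = 0*a + a = 0 + a = a)
y = -4268 (y = 5 - 4273 = -4268)
y/(5012 + (2116 - 1*(-1778))) = -4268/(5012 + (2116 - 1*(-1778))) = -4268/(5012 + (2116 + 1778)) = -4268/(5012 + 3894) = -4268/8906 = -4268*1/8906 = -2134/4453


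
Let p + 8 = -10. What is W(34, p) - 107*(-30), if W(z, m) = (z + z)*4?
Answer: 3482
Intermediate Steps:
p = -18 (p = -8 - 10 = -18)
W(z, m) = 8*z (W(z, m) = (2*z)*4 = 8*z)
W(34, p) - 107*(-30) = 8*34 - 107*(-30) = 272 + 3210 = 3482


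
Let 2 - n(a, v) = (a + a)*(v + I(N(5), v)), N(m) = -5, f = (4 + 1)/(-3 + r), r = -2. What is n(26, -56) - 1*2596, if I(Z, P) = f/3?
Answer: 1006/3 ≈ 335.33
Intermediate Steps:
f = -1 (f = (4 + 1)/(-3 - 2) = 5/(-5) = 5*(-⅕) = -1)
I(Z, P) = -⅓ (I(Z, P) = -1/3 = -1*⅓ = -⅓)
n(a, v) = 2 - 2*a*(-⅓ + v) (n(a, v) = 2 - (a + a)*(v - ⅓) = 2 - 2*a*(-⅓ + v))
n(26, -56) - 1*2596 = (2 + (⅔)*26 - 2*26*(-56)) - 1*2596 = (2 + 52/3 + 2912) - 2596 = 8794/3 - 2596 = 1006/3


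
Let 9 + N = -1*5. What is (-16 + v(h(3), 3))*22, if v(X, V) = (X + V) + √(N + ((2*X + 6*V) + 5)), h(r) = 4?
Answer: -198 + 22*√17 ≈ -107.29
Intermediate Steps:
N = -14 (N = -9 - 1*5 = -9 - 5 = -14)
v(X, V) = V + X + √(-9 + 2*X + 6*V) (v(X, V) = (X + V) + √(-14 + ((2*X + 6*V) + 5)) = (V + X) + √(-14 + (5 + 2*X + 6*V)) = (V + X) + √(-9 + 2*X + 6*V) = V + X + √(-9 + 2*X + 6*V))
(-16 + v(h(3), 3))*22 = (-16 + (3 + 4 + √(-9 + 2*4 + 6*3)))*22 = (-16 + (3 + 4 + √(-9 + 8 + 18)))*22 = (-16 + (3 + 4 + √17))*22 = (-16 + (7 + √17))*22 = (-9 + √17)*22 = -198 + 22*√17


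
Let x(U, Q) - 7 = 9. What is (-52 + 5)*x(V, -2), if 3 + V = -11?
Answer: -752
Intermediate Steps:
V = -14 (V = -3 - 11 = -14)
x(U, Q) = 16 (x(U, Q) = 7 + 9 = 16)
(-52 + 5)*x(V, -2) = (-52 + 5)*16 = -47*16 = -752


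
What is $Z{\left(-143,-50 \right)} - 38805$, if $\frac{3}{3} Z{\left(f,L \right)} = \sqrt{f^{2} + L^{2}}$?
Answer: $-38805 + \sqrt{22949} \approx -38654.0$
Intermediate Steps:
$Z{\left(f,L \right)} = \sqrt{L^{2} + f^{2}}$ ($Z{\left(f,L \right)} = \sqrt{f^{2} + L^{2}} = \sqrt{L^{2} + f^{2}}$)
$Z{\left(-143,-50 \right)} - 38805 = \sqrt{\left(-50\right)^{2} + \left(-143\right)^{2}} - 38805 = \sqrt{2500 + 20449} - 38805 = \sqrt{22949} - 38805 = -38805 + \sqrt{22949}$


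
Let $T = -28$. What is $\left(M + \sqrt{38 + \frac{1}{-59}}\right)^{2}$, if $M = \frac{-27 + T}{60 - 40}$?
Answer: $\frac{42995}{944} - \frac{33 \sqrt{14691}}{118} \approx 11.649$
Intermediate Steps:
$M = - \frac{11}{4}$ ($M = \frac{-27 - 28}{60 - 40} = - \frac{55}{20} = \left(-55\right) \frac{1}{20} = - \frac{11}{4} \approx -2.75$)
$\left(M + \sqrt{38 + \frac{1}{-59}}\right)^{2} = \left(- \frac{11}{4} + \sqrt{38 + \frac{1}{-59}}\right)^{2} = \left(- \frac{11}{4} + \sqrt{38 - \frac{1}{59}}\right)^{2} = \left(- \frac{11}{4} + \sqrt{\frac{2241}{59}}\right)^{2} = \left(- \frac{11}{4} + \frac{3 \sqrt{14691}}{59}\right)^{2}$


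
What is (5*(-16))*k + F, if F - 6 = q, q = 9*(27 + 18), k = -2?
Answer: 571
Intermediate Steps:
q = 405 (q = 9*45 = 405)
F = 411 (F = 6 + 405 = 411)
(5*(-16))*k + F = (5*(-16))*(-2) + 411 = -80*(-2) + 411 = 160 + 411 = 571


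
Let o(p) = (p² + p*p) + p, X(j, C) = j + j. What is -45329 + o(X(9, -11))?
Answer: -44663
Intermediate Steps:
X(j, C) = 2*j
o(p) = p + 2*p² (o(p) = (p² + p²) + p = 2*p² + p = p + 2*p²)
-45329 + o(X(9, -11)) = -45329 + (2*9)*(1 + 2*(2*9)) = -45329 + 18*(1 + 2*18) = -45329 + 18*(1 + 36) = -45329 + 18*37 = -45329 + 666 = -44663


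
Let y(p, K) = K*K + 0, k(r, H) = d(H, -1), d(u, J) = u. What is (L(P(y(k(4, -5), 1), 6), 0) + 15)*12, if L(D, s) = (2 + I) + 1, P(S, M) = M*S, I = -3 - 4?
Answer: 132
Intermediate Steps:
k(r, H) = H
I = -7
y(p, K) = K**2 (y(p, K) = K**2 + 0 = K**2)
L(D, s) = -4 (L(D, s) = (2 - 7) + 1 = -5 + 1 = -4)
(L(P(y(k(4, -5), 1), 6), 0) + 15)*12 = (-4 + 15)*12 = 11*12 = 132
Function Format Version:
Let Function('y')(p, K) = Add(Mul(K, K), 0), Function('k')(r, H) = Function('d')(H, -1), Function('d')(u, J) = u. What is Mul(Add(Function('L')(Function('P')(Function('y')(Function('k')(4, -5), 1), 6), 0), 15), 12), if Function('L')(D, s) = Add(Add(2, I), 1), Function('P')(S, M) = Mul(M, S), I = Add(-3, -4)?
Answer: 132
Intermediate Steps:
Function('k')(r, H) = H
I = -7
Function('y')(p, K) = Pow(K, 2) (Function('y')(p, K) = Add(Pow(K, 2), 0) = Pow(K, 2))
Function('L')(D, s) = -4 (Function('L')(D, s) = Add(Add(2, -7), 1) = Add(-5, 1) = -4)
Mul(Add(Function('L')(Function('P')(Function('y')(Function('k')(4, -5), 1), 6), 0), 15), 12) = Mul(Add(-4, 15), 12) = Mul(11, 12) = 132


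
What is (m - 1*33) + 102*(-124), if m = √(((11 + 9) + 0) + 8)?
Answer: -12681 + 2*√7 ≈ -12676.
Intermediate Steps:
m = 2*√7 (m = √((20 + 0) + 8) = √(20 + 8) = √28 = 2*√7 ≈ 5.2915)
(m - 1*33) + 102*(-124) = (2*√7 - 1*33) + 102*(-124) = (2*√7 - 33) - 12648 = (-33 + 2*√7) - 12648 = -12681 + 2*√7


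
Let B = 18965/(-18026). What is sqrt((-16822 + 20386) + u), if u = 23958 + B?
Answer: sqrt(8942565333782)/18026 ≈ 165.89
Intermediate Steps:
B = -18965/18026 (B = 18965*(-1/18026) = -18965/18026 ≈ -1.0521)
u = 431847943/18026 (u = 23958 - 18965/18026 = 431847943/18026 ≈ 23957.)
sqrt((-16822 + 20386) + u) = sqrt((-16822 + 20386) + 431847943/18026) = sqrt(3564 + 431847943/18026) = sqrt(496092607/18026) = sqrt(8942565333782)/18026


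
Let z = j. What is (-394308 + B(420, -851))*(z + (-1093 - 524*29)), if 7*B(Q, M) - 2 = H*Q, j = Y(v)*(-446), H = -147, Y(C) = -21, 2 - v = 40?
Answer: 2790853166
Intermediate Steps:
v = -38 (v = 2 - 1*40 = 2 - 40 = -38)
j = 9366 (j = -21*(-446) = 9366)
B(Q, M) = 2/7 - 21*Q (B(Q, M) = 2/7 + (-147*Q)/7 = 2/7 - 21*Q)
z = 9366
(-394308 + B(420, -851))*(z + (-1093 - 524*29)) = (-394308 + (2/7 - 21*420))*(9366 + (-1093 - 524*29)) = (-394308 + (2/7 - 8820))*(9366 + (-1093 - 15196)) = (-394308 - 61738/7)*(9366 - 16289) = -2821894/7*(-6923) = 2790853166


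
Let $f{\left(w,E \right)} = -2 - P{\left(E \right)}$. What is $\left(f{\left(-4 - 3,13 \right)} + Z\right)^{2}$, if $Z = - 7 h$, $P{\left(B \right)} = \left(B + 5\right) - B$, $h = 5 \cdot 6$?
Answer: $47089$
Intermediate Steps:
$h = 30$
$P{\left(B \right)} = 5$ ($P{\left(B \right)} = \left(5 + B\right) - B = 5$)
$f{\left(w,E \right)} = -7$ ($f{\left(w,E \right)} = -2 - 5 = -7$)
$Z = -210$ ($Z = \left(-7\right) 30 = -210$)
$\left(f{\left(-4 - 3,13 \right)} + Z\right)^{2} = \left(-7 - 210\right)^{2} = \left(-217\right)^{2} = 47089$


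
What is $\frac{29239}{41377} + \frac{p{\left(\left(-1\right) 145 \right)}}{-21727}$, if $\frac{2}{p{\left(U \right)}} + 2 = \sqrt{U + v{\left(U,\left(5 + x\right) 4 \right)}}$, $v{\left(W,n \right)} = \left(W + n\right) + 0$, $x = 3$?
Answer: $\frac{11888743771}{16824106907} + \frac{i \sqrt{258}}{2846237} \approx 0.70665 + 5.6434 \cdot 10^{-6} i$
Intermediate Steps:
$v{\left(W,n \right)} = W + n$
$p{\left(U \right)} = \frac{2}{-2 + \sqrt{32 + 2 U}}$ ($p{\left(U \right)} = \frac{2}{-2 + \sqrt{U + \left(U + \left(5 + 3\right) 4\right)}} = \frac{2}{-2 + \sqrt{U + \left(U + 8 \cdot 4\right)}} = \frac{2}{-2 + \sqrt{U + \left(U + 32\right)}} = \frac{2}{-2 + \sqrt{U + \left(32 + U\right)}} = \frac{2}{-2 + \sqrt{32 + 2 U}}$)
$\frac{29239}{41377} + \frac{p{\left(\left(-1\right) 145 \right)}}{-21727} = \frac{29239}{41377} + \frac{2 \frac{1}{-2 + \sqrt{2} \sqrt{16 - 145}}}{-21727} = 29239 \cdot \frac{1}{41377} + \frac{2}{-2 + \sqrt{2} \sqrt{16 - 145}} \left(- \frac{1}{21727}\right) = \frac{4177}{5911} + \frac{2}{-2 + \sqrt{2} \sqrt{-129}} \left(- \frac{1}{21727}\right) = \frac{4177}{5911} + \frac{2}{-2 + \sqrt{2} i \sqrt{129}} \left(- \frac{1}{21727}\right) = \frac{4177}{5911} + \frac{2}{-2 + i \sqrt{258}} \left(- \frac{1}{21727}\right) = \frac{4177}{5911} - \frac{2}{21727 \left(-2 + i \sqrt{258}\right)}$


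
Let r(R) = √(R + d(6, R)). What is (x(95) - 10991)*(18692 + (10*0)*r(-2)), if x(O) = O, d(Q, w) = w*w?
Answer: -203668032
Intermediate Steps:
d(Q, w) = w²
r(R) = √(R + R²)
(x(95) - 10991)*(18692 + (10*0)*r(-2)) = (95 - 10991)*(18692 + (10*0)*√(-2*(1 - 2))) = -10896*(18692 + 0*√(-2*(-1))) = -10896*(18692 + 0*√2) = -10896*(18692 + 0) = -10896*18692 = -203668032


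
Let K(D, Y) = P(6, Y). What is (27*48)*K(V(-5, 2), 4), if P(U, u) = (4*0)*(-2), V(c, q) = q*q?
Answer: 0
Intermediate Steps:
V(c, q) = q**2
P(U, u) = 0 (P(U, u) = 0*(-2) = 0)
K(D, Y) = 0
(27*48)*K(V(-5, 2), 4) = (27*48)*0 = 1296*0 = 0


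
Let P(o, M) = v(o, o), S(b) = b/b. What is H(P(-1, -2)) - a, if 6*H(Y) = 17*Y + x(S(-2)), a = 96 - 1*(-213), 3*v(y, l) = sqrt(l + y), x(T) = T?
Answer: -1853/6 + 17*I*sqrt(2)/18 ≈ -308.83 + 1.3356*I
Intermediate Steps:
S(b) = 1
v(y, l) = sqrt(l + y)/3
P(o, M) = sqrt(2)*sqrt(o)/3 (P(o, M) = sqrt(o + o)/3 = sqrt(2*o)/3 = (sqrt(2)*sqrt(o))/3 = sqrt(2)*sqrt(o)/3)
a = 309 (a = 96 + 213 = 309)
H(Y) = 1/6 + 17*Y/6 (H(Y) = (17*Y + 1)/6 = (1 + 17*Y)/6 = 1/6 + 17*Y/6)
H(P(-1, -2)) - a = (1/6 + 17*(sqrt(2)*sqrt(-1)/3)/6) - 1*309 = (1/6 + 17*(sqrt(2)*I/3)/6) - 309 = (1/6 + 17*(I*sqrt(2)/3)/6) - 309 = (1/6 + 17*I*sqrt(2)/18) - 309 = -1853/6 + 17*I*sqrt(2)/18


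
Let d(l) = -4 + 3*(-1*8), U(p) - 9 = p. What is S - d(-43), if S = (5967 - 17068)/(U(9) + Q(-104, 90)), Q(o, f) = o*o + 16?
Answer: 292699/10850 ≈ 26.977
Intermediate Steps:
U(p) = 9 + p
d(l) = -28 (d(l) = -4 + 3*(-8) = -4 - 24 = -28)
Q(o, f) = 16 + o² (Q(o, f) = o² + 16 = 16 + o²)
S = -11101/10850 (S = (5967 - 17068)/((9 + 9) + (16 + (-104)²)) = -11101/(18 + (16 + 10816)) = -11101/(18 + 10832) = -11101/10850 ≈ -1.0231)
S - d(-43) = -11101/10850 - 1*(-28) = -11101/10850 + 28 = 292699/10850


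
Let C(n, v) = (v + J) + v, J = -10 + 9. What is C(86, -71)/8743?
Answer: -143/8743 ≈ -0.016356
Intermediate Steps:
J = -1
C(n, v) = -1 + 2*v (C(n, v) = (v - 1) + v = (-1 + v) + v = -1 + 2*v)
C(86, -71)/8743 = (-1 + 2*(-71))/8743 = (-1 - 142)*(1/8743) = -143*1/8743 = -143/8743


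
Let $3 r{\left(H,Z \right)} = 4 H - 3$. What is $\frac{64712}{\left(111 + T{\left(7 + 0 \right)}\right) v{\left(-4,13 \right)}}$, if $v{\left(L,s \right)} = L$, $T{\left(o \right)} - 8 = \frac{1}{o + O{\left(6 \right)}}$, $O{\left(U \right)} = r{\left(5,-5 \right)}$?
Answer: $- \frac{614764}{4525} \approx -135.86$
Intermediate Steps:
$r{\left(H,Z \right)} = -1 + \frac{4 H}{3}$ ($r{\left(H,Z \right)} = \frac{4 H - 3}{3} = \frac{-3 + 4 H}{3} = -1 + \frac{4 H}{3}$)
$O{\left(U \right)} = \frac{17}{3}$ ($O{\left(U \right)} = -1 + \frac{4}{3} \cdot 5 = -1 + \frac{20}{3} = \frac{17}{3}$)
$T{\left(o \right)} = 8 + \frac{1}{\frac{17}{3} + o}$ ($T{\left(o \right)} = 8 + \frac{1}{o + \frac{17}{3}} = 8 + \frac{1}{\frac{17}{3} + o}$)
$\frac{64712}{\left(111 + T{\left(7 + 0 \right)}\right) v{\left(-4,13 \right)}} = \frac{64712}{\left(111 + \frac{139 + 24 \left(7 + 0\right)}{17 + 3 \left(7 + 0\right)}\right) \left(-4\right)} = \frac{64712}{\left(111 + \frac{139 + 24 \cdot 7}{17 + 3 \cdot 7}\right) \left(-4\right)} = \frac{64712}{\left(111 + \frac{139 + 168}{17 + 21}\right) \left(-4\right)} = \frac{64712}{\left(111 + \frac{1}{38} \cdot 307\right) \left(-4\right)} = \frac{64712}{\left(111 + \frac{307}{38}\right) \left(-4\right)} = \frac{64712}{\frac{4525}{38} \left(-4\right)} = \frac{64712}{- \frac{9050}{19}} = 64712 \left(- \frac{19}{9050}\right) = - \frac{614764}{4525}$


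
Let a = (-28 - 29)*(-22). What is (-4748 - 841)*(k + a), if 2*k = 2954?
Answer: -15263559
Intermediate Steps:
a = 1254 (a = -57*(-22) = 1254)
k = 1477 (k = (½)*2954 = 1477)
(-4748 - 841)*(k + a) = (-4748 - 841)*(1477 + 1254) = -5589*2731 = -15263559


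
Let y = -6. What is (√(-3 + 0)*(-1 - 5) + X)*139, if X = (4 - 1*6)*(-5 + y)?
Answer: 3058 - 834*I*√3 ≈ 3058.0 - 1444.5*I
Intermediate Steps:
X = 22 (X = (4 - 1*6)*(-5 - 6) = (4 - 6)*(-11) = -2*(-11) = 22)
(√(-3 + 0)*(-1 - 5) + X)*139 = (√(-3 + 0)*(-1 - 5) + 22)*139 = (√(-3)*(-6) + 22)*139 = ((I*√3)*(-6) + 22)*139 = (-6*I*√3 + 22)*139 = (22 - 6*I*√3)*139 = 3058 - 834*I*√3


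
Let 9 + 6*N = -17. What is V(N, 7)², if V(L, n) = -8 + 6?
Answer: 4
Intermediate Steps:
N = -13/3 (N = -3/2 + (⅙)*(-17) = -3/2 - 17/6 = -13/3 ≈ -4.3333)
V(L, n) = -2
V(N, 7)² = (-2)² = 4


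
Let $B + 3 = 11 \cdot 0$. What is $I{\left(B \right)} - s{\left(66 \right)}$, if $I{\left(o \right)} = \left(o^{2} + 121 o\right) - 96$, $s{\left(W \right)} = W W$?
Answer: $-4806$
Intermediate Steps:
$B = -3$ ($B = -3 + 11 \cdot 0 = -3 + 0 = -3$)
$s{\left(W \right)} = W^{2}$
$I{\left(o \right)} = -96 + o^{2} + 121 o$
$I{\left(B \right)} - s{\left(66 \right)} = \left(-96 + \left(-3\right)^{2} + 121 \left(-3\right)\right) - 66^{2} = \left(-96 + 9 - 363\right) - 4356 = -450 - 4356 = -4806$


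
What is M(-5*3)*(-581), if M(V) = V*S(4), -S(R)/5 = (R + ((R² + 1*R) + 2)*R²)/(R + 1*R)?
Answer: -3878175/2 ≈ -1.9391e+6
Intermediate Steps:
S(R) = -5*(R + R²*(2 + R + R²))/(2*R) (S(R) = -5*(R + ((R² + 1*R) + 2)*R²)/(R + 1*R) = -5*(R + ((R² + R) + 2)*R²)/(R + R) = -5*(R + ((R + R²) + 2)*R²)/(2*R) = -5*(R + (2 + R + R²)*R²)*1/(2*R) = -5*(R + R²*(2 + R + R²))*1/(2*R) = -5*(R + R²*(2 + R + R²))/(2*R))
M(V) = -445*V/2 (M(V) = V*(-5/2 - 5*4 - 5/2*4² - 5/2*4³) = V*(-5/2 - 20 - 5/2*16 - 5/2*64) = V*(-5/2 - 20 - 40 - 160) = V*(-445/2) = -445*V/2)
M(-5*3)*(-581) = -(-2225)*3/2*(-581) = -445/2*(-15)*(-581) = (6675/2)*(-581) = -3878175/2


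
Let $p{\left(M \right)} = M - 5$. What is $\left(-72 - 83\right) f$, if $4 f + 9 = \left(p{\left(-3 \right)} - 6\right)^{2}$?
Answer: $- \frac{28985}{4} \approx -7246.3$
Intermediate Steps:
$p{\left(M \right)} = -5 + M$
$f = \frac{187}{4}$ ($f = - \frac{9}{4} + \frac{\left(\left(-5 - 3\right) - 6\right)^{2}}{4} = - \frac{9}{4} + \frac{\left(-8 - 6\right)^{2}}{4} = - \frac{9}{4} + \frac{\left(-14\right)^{2}}{4} = - \frac{9}{4} + \frac{1}{4} \cdot 196 = - \frac{9}{4} + 49 = \frac{187}{4} \approx 46.75$)
$\left(-72 - 83\right) f = \left(-72 - 83\right) \frac{187}{4} = \left(-155\right) \frac{187}{4} = - \frac{28985}{4}$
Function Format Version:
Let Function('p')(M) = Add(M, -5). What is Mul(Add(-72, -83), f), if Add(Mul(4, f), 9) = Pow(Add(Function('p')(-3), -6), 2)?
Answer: Rational(-28985, 4) ≈ -7246.3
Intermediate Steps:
Function('p')(M) = Add(-5, M)
f = Rational(187, 4) (f = Add(Rational(-9, 4), Mul(Rational(1, 4), Pow(Add(Add(-5, -3), -6), 2))) = Add(Rational(-9, 4), Mul(Rational(1, 4), Pow(Add(-8, -6), 2))) = Add(Rational(-9, 4), Mul(Rational(1, 4), Pow(-14, 2))) = Add(Rational(-9, 4), Mul(Rational(1, 4), 196)) = Add(Rational(-9, 4), 49) = Rational(187, 4) ≈ 46.750)
Mul(Add(-72, -83), f) = Mul(Add(-72, -83), Rational(187, 4)) = Mul(-155, Rational(187, 4)) = Rational(-28985, 4)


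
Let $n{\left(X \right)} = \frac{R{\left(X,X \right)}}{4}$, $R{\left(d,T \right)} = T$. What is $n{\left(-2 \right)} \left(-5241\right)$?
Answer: $\frac{5241}{2} \approx 2620.5$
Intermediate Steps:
$n{\left(X \right)} = \frac{X}{4}$
$n{\left(-2 \right)} \left(-5241\right) = \frac{1}{4} \left(-2\right) \left(-5241\right) = \left(- \frac{1}{2}\right) \left(-5241\right) = \frac{5241}{2}$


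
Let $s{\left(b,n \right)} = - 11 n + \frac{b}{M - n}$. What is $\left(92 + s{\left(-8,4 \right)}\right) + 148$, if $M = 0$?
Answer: $198$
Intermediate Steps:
$s{\left(b,n \right)} = - 11 n - \frac{b}{n}$ ($s{\left(b,n \right)} = - 11 n + \frac{b}{0 - n} = - 11 n + \frac{b}{\left(-1\right) n} = - 11 n + b \left(- \frac{1}{n}\right) = - 11 n - \frac{b}{n}$)
$\left(92 + s{\left(-8,4 \right)}\right) + 148 = \left(92 - \left(44 - \frac{8}{4}\right)\right) + 148 = \left(92 - \left(44 - 2\right)\right) + 148 = \left(92 + \left(-44 + 2\right)\right) + 148 = \left(92 - 42\right) + 148 = 50 + 148 = 198$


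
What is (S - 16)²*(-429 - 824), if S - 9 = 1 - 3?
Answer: -101493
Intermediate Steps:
S = 7 (S = 9 + (1 - 3) = 9 - 2 = 7)
(S - 16)²*(-429 - 824) = (7 - 16)²*(-429 - 824) = (-9)²*(-1253) = 81*(-1253) = -101493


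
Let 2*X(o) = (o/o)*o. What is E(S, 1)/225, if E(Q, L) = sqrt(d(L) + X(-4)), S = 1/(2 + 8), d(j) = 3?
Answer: 1/225 ≈ 0.0044444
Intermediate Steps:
X(o) = o/2 (X(o) = ((o/o)*o)/2 = (1*o)/2 = o/2)
S = 1/10 ≈ 0.10000
E(Q, L) = 1 (E(Q, L) = sqrt(3 + (1/2)*(-4)) = sqrt(3 - 2) = sqrt(1) = 1)
E(S, 1)/225 = 1/225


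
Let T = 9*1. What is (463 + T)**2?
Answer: 222784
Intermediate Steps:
T = 9
(463 + T)**2 = (463 + 9)**2 = 472**2 = 222784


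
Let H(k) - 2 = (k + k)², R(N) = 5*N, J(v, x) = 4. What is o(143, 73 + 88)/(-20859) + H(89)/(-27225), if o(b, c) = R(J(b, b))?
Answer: -24499362/21032825 ≈ -1.1648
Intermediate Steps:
H(k) = 2 + 4*k² (H(k) = 2 + (k + k)² = 2 + (2*k)² = 2 + 4*k²)
o(b, c) = 20 (o(b, c) = 5*4 = 20)
o(143, 73 + 88)/(-20859) + H(89)/(-27225) = 20/(-20859) + (2 + 4*89²)/(-27225) = 20*(-1/20859) + (2 + 4*7921)*(-1/27225) = -20/20859 + (2 + 31684)*(-1/27225) = -20/20859 + 31686*(-1/27225) = -20/20859 - 10562/9075 = -24499362/21032825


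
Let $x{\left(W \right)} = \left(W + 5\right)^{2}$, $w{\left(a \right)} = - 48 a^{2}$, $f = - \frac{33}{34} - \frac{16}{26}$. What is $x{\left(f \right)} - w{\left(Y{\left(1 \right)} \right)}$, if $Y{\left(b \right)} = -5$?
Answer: $\frac{236713881}{195364} \approx 1211.7$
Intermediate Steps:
$f = - \frac{701}{442}$ ($f = \left(-33\right) \frac{1}{34} - \frac{8}{13} = - \frac{33}{34} - \frac{8}{13} = - \frac{701}{442} \approx -1.586$)
$x{\left(W \right)} = \left(5 + W\right)^{2}$
$x{\left(f \right)} - w{\left(Y{\left(1 \right)} \right)} = \left(5 - \frac{701}{442}\right)^{2} - - 48 \left(-5\right)^{2} = \left(\frac{1509}{442}\right)^{2} - \left(-48\right) 25 = \frac{2277081}{195364} - -1200 = \frac{2277081}{195364} + 1200 = \frac{236713881}{195364}$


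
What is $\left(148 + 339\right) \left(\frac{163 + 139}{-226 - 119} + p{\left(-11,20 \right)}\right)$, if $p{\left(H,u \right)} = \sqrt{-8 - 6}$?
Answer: $- \frac{147074}{345} + 487 i \sqrt{14} \approx -426.3 + 1822.2 i$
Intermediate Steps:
$p{\left(H,u \right)} = i \sqrt{14}$ ($p{\left(H,u \right)} = \sqrt{-14} = i \sqrt{14}$)
$\left(148 + 339\right) \left(\frac{163 + 139}{-226 - 119} + p{\left(-11,20 \right)}\right) = \left(148 + 339\right) \left(\frac{163 + 139}{-226 - 119} + i \sqrt{14}\right) = 487 \left(\frac{302}{-345} + i \sqrt{14}\right) = 487 \left(302 \left(- \frac{1}{345}\right) + i \sqrt{14}\right) = 487 \left(- \frac{302}{345} + i \sqrt{14}\right) = - \frac{147074}{345} + 487 i \sqrt{14}$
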